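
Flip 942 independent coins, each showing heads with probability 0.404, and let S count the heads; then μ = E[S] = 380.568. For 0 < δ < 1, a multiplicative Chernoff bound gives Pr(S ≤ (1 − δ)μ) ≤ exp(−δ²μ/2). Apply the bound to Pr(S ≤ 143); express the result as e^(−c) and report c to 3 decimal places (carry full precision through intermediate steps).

74.150

Write 143 = (1 − δ)μ, so δ = 1 − 143/380.568 = 0.6242459…
Then the exponent is δ²μ/2 = (μ − 143)²/(2μ) = 74.150421.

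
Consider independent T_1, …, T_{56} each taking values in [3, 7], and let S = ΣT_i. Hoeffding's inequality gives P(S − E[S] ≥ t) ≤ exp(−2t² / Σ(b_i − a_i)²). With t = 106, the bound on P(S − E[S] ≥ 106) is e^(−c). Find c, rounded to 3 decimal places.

25.080

Σ(b_i − a_i)² = 56·(4)² = 896.
c = 2t²/896 = 2·106²/896 = 25.0804.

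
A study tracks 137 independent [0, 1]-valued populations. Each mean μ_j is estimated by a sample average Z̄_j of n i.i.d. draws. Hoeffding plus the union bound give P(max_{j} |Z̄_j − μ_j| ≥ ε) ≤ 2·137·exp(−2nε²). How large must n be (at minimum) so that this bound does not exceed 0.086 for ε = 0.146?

Need 2·137·exp(−2nε²) ≤ 0.086, i.e. exp(−2nε²) ≤ 0.086/274.
So 2nε² ≥ ln(274/0.086) = 8.066536.
Hence n ≥ 8.066536/(2·0.146²) = 189.213.
The smallest integer n is 190.

190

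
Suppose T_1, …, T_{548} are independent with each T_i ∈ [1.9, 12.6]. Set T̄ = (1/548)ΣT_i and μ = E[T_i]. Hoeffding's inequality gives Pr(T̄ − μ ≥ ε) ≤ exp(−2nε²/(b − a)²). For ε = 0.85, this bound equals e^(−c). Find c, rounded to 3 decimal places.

c = 2nε²/(b − a)² = 2·548·0.85² / 10.7² = 6.9164.

6.916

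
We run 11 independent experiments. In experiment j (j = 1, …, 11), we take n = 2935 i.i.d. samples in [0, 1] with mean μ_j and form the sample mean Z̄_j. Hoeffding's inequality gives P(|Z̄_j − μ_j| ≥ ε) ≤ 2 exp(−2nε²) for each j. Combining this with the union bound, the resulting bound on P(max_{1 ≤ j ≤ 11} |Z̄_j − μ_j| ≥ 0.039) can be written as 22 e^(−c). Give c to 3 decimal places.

Union bound over the 11 events: P(max_{1 ≤ j ≤ 11} |Z̄_j − μ_j| ≥ 0.039) ≤ 11·2·exp(−2nε²) = 22 exp(−2·2935·0.039²).
So c = 2·2935·0.039² = 8.9283.

8.928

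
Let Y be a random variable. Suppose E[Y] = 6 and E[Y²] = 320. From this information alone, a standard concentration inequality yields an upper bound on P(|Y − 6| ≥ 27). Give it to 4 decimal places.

The first two moments determine the variance, so Chebyshev's inequality is the sharpest standard bound available.
Var(Y) = E[Y²] − (E[Y])² = 320 − 36 = 284.
Chebyshev's inequality: P(|Y − μ| ≥ t) ≤ Var(Y)/t² = 284/729 = 0.3896.

0.3896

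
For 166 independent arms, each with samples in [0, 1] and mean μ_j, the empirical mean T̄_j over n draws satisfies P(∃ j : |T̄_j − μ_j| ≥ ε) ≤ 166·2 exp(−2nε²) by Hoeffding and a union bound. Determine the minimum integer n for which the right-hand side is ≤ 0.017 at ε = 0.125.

Need 2·166·exp(−2nε²) ≤ 0.017, i.e. exp(−2nε²) ≤ 0.017/332.
So 2nε² ≥ ln(332/0.017) = 9.879677.
Hence n ≥ 9.879677/(2·0.125²) = 316.150.
The smallest integer n is 317.

317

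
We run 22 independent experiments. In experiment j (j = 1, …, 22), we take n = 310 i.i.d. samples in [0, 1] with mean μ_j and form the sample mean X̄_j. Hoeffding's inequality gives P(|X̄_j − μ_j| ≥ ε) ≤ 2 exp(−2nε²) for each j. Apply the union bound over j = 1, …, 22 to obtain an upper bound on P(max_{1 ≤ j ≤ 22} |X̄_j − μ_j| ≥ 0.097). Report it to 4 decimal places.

Per-experiment Hoeffding bound: 2·exp(−2·310·0.097²) = 2·exp(−5.83358) = 0.0058552.
Union bound over 22 events: 22·0.0058552 = 0.12881.

0.1288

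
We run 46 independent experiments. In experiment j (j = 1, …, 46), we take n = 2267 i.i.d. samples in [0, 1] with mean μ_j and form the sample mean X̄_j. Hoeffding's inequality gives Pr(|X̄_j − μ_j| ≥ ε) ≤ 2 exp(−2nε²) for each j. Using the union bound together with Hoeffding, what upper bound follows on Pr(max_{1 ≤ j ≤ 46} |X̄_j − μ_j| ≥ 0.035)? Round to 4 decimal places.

Per-experiment Hoeffding bound: 2·exp(−2·2267·0.035²) = 2·exp(−5.55415) = 0.0077427.
Union bound over 46 events: 46·0.0077427 = 0.35616.

0.3562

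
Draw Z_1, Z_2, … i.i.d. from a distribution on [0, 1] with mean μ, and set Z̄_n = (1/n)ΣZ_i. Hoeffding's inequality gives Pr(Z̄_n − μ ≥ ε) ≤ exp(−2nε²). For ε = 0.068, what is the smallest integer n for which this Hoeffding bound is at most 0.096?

254

Require exp(−2nε²) ≤ 0.096, i.e. 2nε² ≥ ln(1/0.096) = 2.343407.
So n ≥ 2.343407 / (2·0.068²) = 253.396.
The smallest integer n is 254.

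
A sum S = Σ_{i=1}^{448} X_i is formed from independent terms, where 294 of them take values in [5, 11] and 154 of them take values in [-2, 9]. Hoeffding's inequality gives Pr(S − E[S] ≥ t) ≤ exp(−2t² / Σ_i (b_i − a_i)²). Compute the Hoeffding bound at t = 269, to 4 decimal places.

Σ(b_i − a_i)² = 294·6² + 154·11² = 29218.
Exponent = 2·269² / 29218 = 4.95318.
Bound = exp(−4.95318) = 0.00706.

0.0071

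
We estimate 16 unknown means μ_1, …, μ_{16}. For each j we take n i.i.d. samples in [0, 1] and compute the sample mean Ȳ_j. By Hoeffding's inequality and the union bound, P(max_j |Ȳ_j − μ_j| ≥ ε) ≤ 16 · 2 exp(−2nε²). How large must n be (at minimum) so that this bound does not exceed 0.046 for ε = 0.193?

Need 2·16·exp(−2nε²) ≤ 0.046, i.e. exp(−2nε²) ≤ 0.046/32.
So 2nε² ≥ ln(32/0.046) = 6.544850.
Hence n ≥ 6.544850/(2·0.193²) = 87.853.
The smallest integer n is 88.

88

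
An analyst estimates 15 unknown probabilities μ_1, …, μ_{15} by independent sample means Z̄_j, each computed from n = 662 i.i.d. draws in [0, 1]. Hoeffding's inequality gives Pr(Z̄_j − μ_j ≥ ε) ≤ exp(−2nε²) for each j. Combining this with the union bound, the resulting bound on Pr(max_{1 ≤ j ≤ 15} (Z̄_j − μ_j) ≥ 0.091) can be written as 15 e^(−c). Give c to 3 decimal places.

10.964

Union bound over the 15 events: Pr(max_{1 ≤ j ≤ 15} (Z̄_j − μ_j) ≥ 0.091) ≤ 15·exp(−2nε²) = 15 exp(−2·662·0.091²).
So c = 2·662·0.091² = 10.9640.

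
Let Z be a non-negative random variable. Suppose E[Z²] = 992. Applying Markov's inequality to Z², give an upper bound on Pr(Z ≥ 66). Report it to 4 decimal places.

0.2277

Since Z ≥ 0, the event {Z ≥ 66} is the same as {Z² ≥ 4356}.
Markov's inequality applied to Z² gives Pr(Z² ≥ 4356) ≤ E[Z²]/4356 = 992/4356 = 0.2277.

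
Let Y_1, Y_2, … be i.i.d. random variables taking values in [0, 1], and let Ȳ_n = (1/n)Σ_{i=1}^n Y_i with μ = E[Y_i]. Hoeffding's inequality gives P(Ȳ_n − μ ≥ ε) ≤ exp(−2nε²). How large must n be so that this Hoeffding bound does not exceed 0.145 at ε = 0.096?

Require exp(−2nε²) ≤ 0.145, i.e. 2nε² ≥ ln(1/0.145) = 1.931022.
So n ≥ 1.931022 / (2·0.096²) = 104.765.
The smallest integer n is 105.

105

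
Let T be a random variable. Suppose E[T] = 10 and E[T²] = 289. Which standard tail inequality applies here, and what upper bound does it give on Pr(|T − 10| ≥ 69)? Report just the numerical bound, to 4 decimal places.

0.0397

The first two moments determine the variance, so Chebyshev's inequality is the sharpest standard bound available.
Var(T) = E[T²] − (E[T])² = 289 − 100 = 189.
Chebyshev's inequality: Pr(|T − μ| ≥ t) ≤ Var(T)/t² = 189/4761 = 0.0397.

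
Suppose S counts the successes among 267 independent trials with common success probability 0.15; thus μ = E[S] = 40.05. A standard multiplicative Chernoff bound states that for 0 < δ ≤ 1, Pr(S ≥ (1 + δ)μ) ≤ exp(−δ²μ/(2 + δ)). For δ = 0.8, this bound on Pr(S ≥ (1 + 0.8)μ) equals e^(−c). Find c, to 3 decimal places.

9.154

c = δ²μ/(2 + δ) = 0.8²·40.05/(2 + 0.8) = 9.1543.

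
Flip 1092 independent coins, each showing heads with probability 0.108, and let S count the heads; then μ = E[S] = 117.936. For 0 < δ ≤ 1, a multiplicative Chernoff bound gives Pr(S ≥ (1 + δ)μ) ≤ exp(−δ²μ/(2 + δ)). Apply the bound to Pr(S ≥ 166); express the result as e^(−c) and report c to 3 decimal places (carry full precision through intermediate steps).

Write 166 = (1 + δ)μ, so δ = 166/117.936 − 1 = 0.4075431…
Then the exponent is δ²μ/(2 + δ) = (166 − μ)² / (μ·(2 + δ)) = 8.136158.

8.136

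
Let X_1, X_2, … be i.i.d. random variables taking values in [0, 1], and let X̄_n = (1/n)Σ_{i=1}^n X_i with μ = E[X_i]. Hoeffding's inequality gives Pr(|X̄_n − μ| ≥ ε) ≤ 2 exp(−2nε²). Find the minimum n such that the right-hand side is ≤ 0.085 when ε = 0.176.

51

Require 2·exp(−2nε²) ≤ 0.085, i.e. 2nε² ≥ ln(2/0.085) = 3.158251.
So n ≥ 3.158251 / (2·0.176²) = 50.979.
The smallest integer n is 51.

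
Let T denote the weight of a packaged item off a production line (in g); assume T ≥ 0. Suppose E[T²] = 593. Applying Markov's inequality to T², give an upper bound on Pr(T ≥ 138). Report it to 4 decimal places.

Since T ≥ 0, the event {T ≥ 138} is the same as {T² ≥ 19044}.
Markov's inequality applied to T² gives Pr(T² ≥ 19044) ≤ E[T²]/19044 = 593/19044 = 0.0311.

0.0311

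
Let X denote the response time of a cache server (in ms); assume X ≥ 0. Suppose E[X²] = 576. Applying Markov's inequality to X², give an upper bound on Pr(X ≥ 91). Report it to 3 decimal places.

Since X ≥ 0, the event {X ≥ 91} is the same as {X² ≥ 8281}.
Markov's inequality applied to X² gives Pr(X² ≥ 8281) ≤ E[X²]/8281 = 576/8281 = 0.0696.

0.070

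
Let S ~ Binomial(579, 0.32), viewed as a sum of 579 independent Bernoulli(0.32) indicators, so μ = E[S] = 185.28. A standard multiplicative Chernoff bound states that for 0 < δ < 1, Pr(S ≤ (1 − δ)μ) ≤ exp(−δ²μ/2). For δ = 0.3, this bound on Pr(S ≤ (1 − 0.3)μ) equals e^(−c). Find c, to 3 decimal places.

c = δ²μ/2 = 0.3²·185.28/2 = 8.3376.

8.338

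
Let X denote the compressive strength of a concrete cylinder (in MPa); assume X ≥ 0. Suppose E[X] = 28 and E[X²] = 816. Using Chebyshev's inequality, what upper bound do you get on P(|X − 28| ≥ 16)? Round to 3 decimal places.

0.125

Var(X) = E[X²] − (E[X])² = 816 − 784 = 32.
Chebyshev's inequality: P(|X − μ| ≥ t) ≤ Var(X)/t² = 32/256 = 0.1250.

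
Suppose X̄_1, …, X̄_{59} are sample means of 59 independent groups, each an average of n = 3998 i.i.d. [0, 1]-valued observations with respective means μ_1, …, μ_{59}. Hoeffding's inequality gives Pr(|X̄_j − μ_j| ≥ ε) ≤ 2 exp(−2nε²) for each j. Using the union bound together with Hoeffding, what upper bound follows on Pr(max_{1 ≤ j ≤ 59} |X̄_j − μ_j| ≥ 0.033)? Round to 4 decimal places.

Per-experiment Hoeffding bound: 2·exp(−2·3998·0.033²) = 2·exp(−8.70764) = 0.00033063.
Union bound over 59 events: 59·0.00033063 = 0.01951.

0.0195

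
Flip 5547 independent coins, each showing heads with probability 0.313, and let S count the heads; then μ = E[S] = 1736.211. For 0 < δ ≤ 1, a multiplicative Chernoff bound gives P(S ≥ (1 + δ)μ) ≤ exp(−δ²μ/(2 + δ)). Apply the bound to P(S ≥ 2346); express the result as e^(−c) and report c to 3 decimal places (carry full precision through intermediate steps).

91.089

Write 2346 = (1 + δ)μ, so δ = 2346/1736.211 − 1 = 0.3512183…
Then the exponent is δ²μ/(2 + δ) = (2346 − μ)² / (μ·(2 + δ)) = 91.088536.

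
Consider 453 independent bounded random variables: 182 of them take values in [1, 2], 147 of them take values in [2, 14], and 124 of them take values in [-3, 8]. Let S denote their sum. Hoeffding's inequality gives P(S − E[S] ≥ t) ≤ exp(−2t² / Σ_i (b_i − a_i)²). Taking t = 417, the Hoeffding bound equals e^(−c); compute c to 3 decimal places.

9.566

Σ(b_i − a_i)² = 182·1² + 147·12² + 124·11² = 36354.
c = 2t² / 36354 = 2·417² / 36354 = 9.5664.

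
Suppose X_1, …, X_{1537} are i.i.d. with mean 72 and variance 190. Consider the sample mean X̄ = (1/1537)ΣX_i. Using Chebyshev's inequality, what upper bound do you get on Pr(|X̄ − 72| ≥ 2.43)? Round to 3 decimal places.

0.021

Var(X̄) = Var(X_i)/n = 190/1537 = 0.12362.
Chebyshev: Pr(|X̄ − 72| ≥ 2.43) ≤ Var(X̄)/(2.43)² = 190/(1537·2.43²) = 0.0209.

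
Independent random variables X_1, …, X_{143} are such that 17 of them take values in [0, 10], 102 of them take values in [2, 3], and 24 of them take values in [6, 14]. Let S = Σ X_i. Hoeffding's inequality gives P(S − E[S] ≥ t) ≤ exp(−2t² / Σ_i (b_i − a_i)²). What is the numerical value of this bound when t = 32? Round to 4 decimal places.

Σ(b_i − a_i)² = 17·10² + 102·1² + 24·8² = 3338.
Exponent = 2·32² / 3338 = 0.61354.
Bound = exp(−0.61354) = 0.54143.

0.5414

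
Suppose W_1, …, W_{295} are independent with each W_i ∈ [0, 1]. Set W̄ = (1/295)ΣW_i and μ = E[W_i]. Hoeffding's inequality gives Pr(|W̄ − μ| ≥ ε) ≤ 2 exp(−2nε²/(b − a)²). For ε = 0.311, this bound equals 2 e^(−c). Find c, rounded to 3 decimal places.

57.065

c = 2nε²/(b − a)² = 2·295·0.311² / 1² = 57.0654.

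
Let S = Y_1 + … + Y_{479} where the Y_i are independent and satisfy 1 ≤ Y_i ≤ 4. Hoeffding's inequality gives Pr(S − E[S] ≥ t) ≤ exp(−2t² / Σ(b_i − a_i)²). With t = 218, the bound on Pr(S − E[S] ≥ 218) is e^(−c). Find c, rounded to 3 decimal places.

Σ(b_i − a_i)² = 479·(3)² = 4311.
c = 2t²/4311 = 2·218²/4311 = 22.0478.

22.048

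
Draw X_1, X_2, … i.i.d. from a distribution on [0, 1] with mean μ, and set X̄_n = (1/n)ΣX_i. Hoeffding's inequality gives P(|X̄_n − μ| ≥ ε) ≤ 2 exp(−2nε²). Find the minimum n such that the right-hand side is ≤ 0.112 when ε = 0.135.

80

Require 2·exp(−2nε²) ≤ 0.112, i.e. 2nε² ≥ ln(2/0.112) = 2.882404.
So n ≥ 2.882404 / (2·0.135²) = 79.078.
The smallest integer n is 80.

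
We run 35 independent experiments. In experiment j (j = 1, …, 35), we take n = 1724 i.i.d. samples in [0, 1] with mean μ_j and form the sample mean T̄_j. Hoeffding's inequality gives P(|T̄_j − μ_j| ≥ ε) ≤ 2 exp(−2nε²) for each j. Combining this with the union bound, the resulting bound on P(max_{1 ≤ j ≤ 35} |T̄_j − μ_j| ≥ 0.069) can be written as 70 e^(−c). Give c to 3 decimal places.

Union bound over the 35 events: P(max_{1 ≤ j ≤ 35} |T̄_j − μ_j| ≥ 0.069) ≤ 35·2·exp(−2nε²) = 70 exp(−2·1724·0.069²).
So c = 2·1724·0.069² = 16.4159.

16.416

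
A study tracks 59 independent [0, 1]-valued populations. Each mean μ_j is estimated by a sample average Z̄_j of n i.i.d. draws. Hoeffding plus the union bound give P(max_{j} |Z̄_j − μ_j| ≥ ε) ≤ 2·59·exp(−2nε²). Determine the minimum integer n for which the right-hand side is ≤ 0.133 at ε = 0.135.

Need 2·59·exp(−2nε²) ≤ 0.133, i.e. exp(−2nε²) ≤ 0.133/118.
So 2nε² ≥ ln(118/0.133) = 6.788091.
Hence n ≥ 6.788091/(2·0.135²) = 186.230.
The smallest integer n is 187.

187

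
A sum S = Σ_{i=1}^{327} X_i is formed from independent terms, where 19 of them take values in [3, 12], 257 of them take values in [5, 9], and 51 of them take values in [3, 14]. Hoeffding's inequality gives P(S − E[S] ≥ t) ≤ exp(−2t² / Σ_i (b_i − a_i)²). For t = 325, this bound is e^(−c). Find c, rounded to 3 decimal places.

Σ(b_i − a_i)² = 19·9² + 257·4² + 51·11² = 11822.
c = 2t² / 11822 = 2·325² / 11822 = 17.8692.

17.869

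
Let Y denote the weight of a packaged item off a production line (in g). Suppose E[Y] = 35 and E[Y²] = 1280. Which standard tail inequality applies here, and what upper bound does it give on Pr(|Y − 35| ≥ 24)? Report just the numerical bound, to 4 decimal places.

The first two moments determine the variance, so Chebyshev's inequality is the sharpest standard bound available.
Var(Y) = E[Y²] − (E[Y])² = 1280 − 1225 = 55.
Chebyshev's inequality: Pr(|Y − μ| ≥ t) ≤ Var(Y)/t² = 55/576 = 0.0955.

0.0955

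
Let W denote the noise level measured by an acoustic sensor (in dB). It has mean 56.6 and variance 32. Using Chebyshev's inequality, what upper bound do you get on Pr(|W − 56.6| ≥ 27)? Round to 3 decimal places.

Chebyshev: Pr(|W − μ| ≥ t) ≤ Var(W)/t².
Bound = 32 / 729 = 0.0439.

0.044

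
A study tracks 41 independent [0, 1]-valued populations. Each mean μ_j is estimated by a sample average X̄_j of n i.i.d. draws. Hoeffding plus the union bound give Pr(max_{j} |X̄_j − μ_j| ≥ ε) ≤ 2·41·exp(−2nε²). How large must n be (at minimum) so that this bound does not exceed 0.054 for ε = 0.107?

Need 2·41·exp(−2nε²) ≤ 0.054, i.e. exp(−2nε²) ≤ 0.054/82.
So 2nε² ≥ ln(82/0.054) = 7.325490.
Hence n ≥ 7.325490/(2·0.107²) = 319.918.
The smallest integer n is 320.

320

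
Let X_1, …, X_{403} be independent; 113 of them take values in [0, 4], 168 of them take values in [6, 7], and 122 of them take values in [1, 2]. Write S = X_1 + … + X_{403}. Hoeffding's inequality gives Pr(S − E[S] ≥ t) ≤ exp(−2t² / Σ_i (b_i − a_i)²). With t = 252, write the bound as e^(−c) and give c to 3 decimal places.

Σ(b_i − a_i)² = 113·4² + 168·1² + 122·1² = 2098.
c = 2t² / 2098 = 2·252² / 2098 = 60.5377.

60.538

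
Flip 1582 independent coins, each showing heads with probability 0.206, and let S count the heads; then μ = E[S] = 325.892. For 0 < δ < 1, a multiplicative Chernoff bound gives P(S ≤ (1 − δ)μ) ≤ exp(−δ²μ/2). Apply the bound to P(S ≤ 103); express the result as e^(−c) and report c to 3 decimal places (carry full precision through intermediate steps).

Write 103 = (1 − δ)μ, so δ = 1 − 103/325.892 = 0.6839444…
Then the exponent is δ²μ/2 = (μ − 103)²/(2μ) = 76.222865.

76.223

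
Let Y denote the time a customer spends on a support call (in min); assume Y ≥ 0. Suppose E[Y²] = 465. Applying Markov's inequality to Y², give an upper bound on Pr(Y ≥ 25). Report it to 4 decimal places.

Since Y ≥ 0, the event {Y ≥ 25} is the same as {Y² ≥ 625}.
Markov's inequality applied to Y² gives Pr(Y² ≥ 625) ≤ E[Y²]/625 = 465/625 = 0.7440.

0.7440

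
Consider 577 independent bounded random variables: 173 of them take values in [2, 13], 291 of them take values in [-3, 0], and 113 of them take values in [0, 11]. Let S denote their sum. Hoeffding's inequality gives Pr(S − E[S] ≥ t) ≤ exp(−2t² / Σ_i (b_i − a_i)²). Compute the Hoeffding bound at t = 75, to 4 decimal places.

0.7392

Σ(b_i − a_i)² = 173·11² + 291·3² + 113·11² = 37225.
Exponent = 2·75² / 37225 = 0.30222.
Bound = exp(−0.30222) = 0.73918.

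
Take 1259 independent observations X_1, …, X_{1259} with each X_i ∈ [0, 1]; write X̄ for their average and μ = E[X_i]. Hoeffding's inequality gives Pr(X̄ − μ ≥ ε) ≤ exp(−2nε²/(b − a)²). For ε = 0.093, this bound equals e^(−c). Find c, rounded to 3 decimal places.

c = 2nε²/(b − a)² = 2·1259·0.093² / 1² = 21.7782.

21.778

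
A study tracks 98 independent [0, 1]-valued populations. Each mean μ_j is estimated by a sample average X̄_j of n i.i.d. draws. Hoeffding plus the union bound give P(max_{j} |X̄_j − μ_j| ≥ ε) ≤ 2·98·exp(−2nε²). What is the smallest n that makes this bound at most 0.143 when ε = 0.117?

Need 2·98·exp(−2nε²) ≤ 0.143, i.e. exp(−2nε²) ≤ 0.143/196.
So 2nε² ≥ ln(196/0.143) = 7.223025.
Hence n ≥ 7.223025/(2·0.117²) = 263.826.
The smallest integer n is 264.

264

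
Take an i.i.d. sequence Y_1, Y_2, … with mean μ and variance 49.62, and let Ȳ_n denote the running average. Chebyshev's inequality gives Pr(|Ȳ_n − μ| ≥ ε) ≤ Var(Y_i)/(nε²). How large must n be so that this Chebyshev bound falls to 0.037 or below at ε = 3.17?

Require 49.62/(n·3.17²) ≤ 0.037, i.e. n ≥ 49.62/(0.037·3.17²) = 133.456.
The smallest integer n is 134.

134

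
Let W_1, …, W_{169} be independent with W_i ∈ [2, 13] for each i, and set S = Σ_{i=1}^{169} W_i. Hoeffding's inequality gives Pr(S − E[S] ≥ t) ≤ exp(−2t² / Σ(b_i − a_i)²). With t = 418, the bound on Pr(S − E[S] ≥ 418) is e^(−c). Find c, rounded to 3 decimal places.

17.089

Σ(b_i − a_i)² = 169·(11)² = 20449.
c = 2t²/20449 = 2·418²/20449 = 17.0888.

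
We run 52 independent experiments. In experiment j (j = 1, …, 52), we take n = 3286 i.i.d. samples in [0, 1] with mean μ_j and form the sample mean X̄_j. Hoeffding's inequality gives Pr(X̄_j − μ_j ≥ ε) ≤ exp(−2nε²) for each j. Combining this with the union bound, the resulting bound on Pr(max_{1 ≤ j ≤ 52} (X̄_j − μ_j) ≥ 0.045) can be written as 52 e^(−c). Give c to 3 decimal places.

13.308

Union bound over the 52 events: Pr(max_{1 ≤ j ≤ 52} (X̄_j − μ_j) ≥ 0.045) ≤ 52·exp(−2nε²) = 52 exp(−2·3286·0.045²).
So c = 2·3286·0.045² = 13.3083.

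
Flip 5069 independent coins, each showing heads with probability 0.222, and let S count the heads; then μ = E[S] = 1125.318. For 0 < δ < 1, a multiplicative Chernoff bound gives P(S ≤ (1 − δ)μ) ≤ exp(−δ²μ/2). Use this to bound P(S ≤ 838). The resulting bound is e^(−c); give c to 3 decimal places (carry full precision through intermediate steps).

36.679

Write 838 = (1 − δ)μ, so δ = 1 − 838/1125.318 = 0.2553216…
Then the exponent is δ²μ/2 = (μ − 838)²/(2μ) = 36.679247.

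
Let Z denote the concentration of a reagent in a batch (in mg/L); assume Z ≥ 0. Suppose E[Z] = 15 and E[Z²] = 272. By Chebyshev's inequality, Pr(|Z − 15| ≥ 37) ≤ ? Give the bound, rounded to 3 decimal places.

0.034

Var(Z) = E[Z²] − (E[Z])² = 272 − 225 = 47.
Chebyshev's inequality: Pr(|Z − μ| ≥ t) ≤ Var(Z)/t² = 47/1369 = 0.0343.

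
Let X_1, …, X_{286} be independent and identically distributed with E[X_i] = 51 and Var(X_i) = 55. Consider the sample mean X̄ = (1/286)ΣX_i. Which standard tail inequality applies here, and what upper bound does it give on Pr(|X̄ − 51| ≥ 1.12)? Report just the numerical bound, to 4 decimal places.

0.1533

With mean and variance of each term known, Chebyshev's inequality bounds the deviation of the sum (or sample mean).
Var(X̄) = Var(X_i)/n = 55/286 = 0.19231.
Chebyshev: Pr(|X̄ − 51| ≥ 1.12) ≤ Var(X̄)/(1.12)² = 55/(286·1.12²) = 0.1533.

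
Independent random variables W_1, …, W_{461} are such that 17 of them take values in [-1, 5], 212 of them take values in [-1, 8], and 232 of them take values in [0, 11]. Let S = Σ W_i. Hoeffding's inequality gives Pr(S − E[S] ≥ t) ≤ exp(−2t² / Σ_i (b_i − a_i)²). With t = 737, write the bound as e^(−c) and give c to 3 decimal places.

Σ(b_i − a_i)² = 17·6² + 212·9² + 232·11² = 45856.
c = 2t² / 45856 = 2·737² / 45856 = 23.6902.

23.690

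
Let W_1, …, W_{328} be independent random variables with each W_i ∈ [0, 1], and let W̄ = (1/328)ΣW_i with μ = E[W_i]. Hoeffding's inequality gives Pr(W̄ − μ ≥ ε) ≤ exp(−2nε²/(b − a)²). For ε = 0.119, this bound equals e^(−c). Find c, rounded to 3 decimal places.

c = 2nε²/(b − a)² = 2·328·0.119² / 1² = 9.2896.

9.290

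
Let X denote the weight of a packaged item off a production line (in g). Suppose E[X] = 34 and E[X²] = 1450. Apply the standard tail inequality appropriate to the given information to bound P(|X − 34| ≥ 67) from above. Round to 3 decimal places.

0.065

The first two moments determine the variance, so Chebyshev's inequality is the sharpest standard bound available.
Var(X) = E[X²] − (E[X])² = 1450 − 1156 = 294.
Chebyshev's inequality: P(|X − μ| ≥ t) ≤ Var(X)/t² = 294/4489 = 0.0655.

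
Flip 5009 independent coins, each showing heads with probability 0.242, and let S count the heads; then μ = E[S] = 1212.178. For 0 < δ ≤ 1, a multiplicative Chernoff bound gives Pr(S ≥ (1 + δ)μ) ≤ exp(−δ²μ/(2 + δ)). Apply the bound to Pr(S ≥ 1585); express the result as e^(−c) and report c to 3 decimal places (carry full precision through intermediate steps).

Write 1585 = (1 + δ)μ, so δ = 1585/1212.178 − 1 = 0.3075637…
Then the exponent is δ²μ/(2 + δ) = (1585 − μ)² / (μ·(2 + δ)) = 49.691598.

49.692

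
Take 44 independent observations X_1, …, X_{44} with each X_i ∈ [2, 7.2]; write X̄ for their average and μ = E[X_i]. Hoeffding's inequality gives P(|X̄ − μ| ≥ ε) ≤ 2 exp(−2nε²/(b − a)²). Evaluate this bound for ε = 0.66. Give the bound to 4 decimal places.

Exponent: 2nε²/(b − a)² = 2·44·0.66² / 5.2² = 1.41763.
Bound = 2·exp(−1.41763) = 0.48457.

0.4846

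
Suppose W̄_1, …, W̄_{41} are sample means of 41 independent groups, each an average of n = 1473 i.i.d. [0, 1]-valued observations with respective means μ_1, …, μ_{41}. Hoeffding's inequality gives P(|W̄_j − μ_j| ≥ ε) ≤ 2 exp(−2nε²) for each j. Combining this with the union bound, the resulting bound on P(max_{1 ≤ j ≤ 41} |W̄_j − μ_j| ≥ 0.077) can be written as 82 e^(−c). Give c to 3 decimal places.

Union bound over the 41 events: P(max_{1 ≤ j ≤ 41} |W̄_j − μ_j| ≥ 0.077) ≤ 41·2·exp(−2nε²) = 82 exp(−2·1473·0.077²).
So c = 2·1473·0.077² = 17.4668.

17.467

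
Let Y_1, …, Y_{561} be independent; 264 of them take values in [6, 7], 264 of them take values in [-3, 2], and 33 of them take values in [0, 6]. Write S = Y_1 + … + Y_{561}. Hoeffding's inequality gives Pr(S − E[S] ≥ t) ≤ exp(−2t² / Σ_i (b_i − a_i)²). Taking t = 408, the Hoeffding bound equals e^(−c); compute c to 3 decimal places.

41.347

Σ(b_i − a_i)² = 264·1² + 264·5² + 33·6² = 8052.
c = 2t² / 8052 = 2·408² / 8052 = 41.3472.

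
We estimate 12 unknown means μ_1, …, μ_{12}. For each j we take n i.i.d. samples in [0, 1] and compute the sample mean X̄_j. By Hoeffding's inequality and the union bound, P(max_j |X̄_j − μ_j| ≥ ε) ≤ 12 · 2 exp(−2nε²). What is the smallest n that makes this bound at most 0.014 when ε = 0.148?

170

Need 2·12·exp(−2nε²) ≤ 0.014, i.e. exp(−2nε²) ≤ 0.014/24.
So 2nε² ≥ ln(24/0.014) = 7.446752.
Hence n ≥ 7.446752/(2·0.148²) = 169.986.
The smallest integer n is 170.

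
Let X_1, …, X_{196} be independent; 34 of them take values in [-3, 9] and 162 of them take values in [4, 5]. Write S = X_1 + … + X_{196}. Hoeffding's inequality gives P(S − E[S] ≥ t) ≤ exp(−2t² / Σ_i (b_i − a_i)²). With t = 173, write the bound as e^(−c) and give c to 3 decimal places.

Σ(b_i − a_i)² = 34·12² + 162·1² = 5058.
c = 2t² / 5058 = 2·173² / 5058 = 11.8343.

11.834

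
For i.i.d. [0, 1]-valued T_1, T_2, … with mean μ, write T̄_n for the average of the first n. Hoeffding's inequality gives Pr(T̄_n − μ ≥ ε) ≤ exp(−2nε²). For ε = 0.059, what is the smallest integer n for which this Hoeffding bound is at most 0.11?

318

Require exp(−2nε²) ≤ 0.11, i.e. 2nε² ≥ ln(1/0.11) = 2.207275.
So n ≥ 2.207275 / (2·0.059²) = 317.046.
The smallest integer n is 318.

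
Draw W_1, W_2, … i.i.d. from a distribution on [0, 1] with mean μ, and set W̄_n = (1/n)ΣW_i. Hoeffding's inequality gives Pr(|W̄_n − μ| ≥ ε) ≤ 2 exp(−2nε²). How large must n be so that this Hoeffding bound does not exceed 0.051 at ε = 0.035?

1498

Require 2·exp(−2nε²) ≤ 0.051, i.e. 2nε² ≥ ln(2/0.051) = 3.669077.
So n ≥ 3.669077 / (2·0.035²) = 1497.582.
The smallest integer n is 1498.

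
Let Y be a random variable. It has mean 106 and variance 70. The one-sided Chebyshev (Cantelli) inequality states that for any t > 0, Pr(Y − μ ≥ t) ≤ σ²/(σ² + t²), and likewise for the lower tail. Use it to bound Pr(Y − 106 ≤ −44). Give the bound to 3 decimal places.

0.035

Here σ² = 70 and t = 44, so σ² + t² = 2006.
Cantelli's bound: 70/2006 = 0.0349.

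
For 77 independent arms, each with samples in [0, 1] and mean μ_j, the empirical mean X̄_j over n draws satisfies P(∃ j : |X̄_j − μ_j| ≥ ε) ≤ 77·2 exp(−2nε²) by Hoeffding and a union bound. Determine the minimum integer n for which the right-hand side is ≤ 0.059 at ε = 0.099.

Need 2·77·exp(−2nε²) ≤ 0.059, i.e. exp(−2nε²) ≤ 0.059/154.
So 2nε² ≥ ln(154/0.059) = 7.867170.
Hence n ≥ 7.867170/(2·0.099²) = 401.345.
The smallest integer n is 402.

402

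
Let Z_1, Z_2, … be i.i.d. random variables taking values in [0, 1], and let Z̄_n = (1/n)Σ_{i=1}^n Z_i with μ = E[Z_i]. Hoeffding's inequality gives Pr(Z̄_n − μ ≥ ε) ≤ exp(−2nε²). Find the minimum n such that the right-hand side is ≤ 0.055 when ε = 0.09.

Require exp(−2nε²) ≤ 0.055, i.e. 2nε² ≥ ln(1/0.055) = 2.900422.
So n ≥ 2.900422 / (2·0.09²) = 179.038.
The smallest integer n is 180.

180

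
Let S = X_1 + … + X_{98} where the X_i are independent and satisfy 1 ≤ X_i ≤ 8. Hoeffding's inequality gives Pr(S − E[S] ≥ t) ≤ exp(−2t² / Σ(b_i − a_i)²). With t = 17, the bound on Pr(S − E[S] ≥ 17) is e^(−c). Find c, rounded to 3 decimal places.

Σ(b_i − a_i)² = 98·(7)² = 4802.
c = 2t²/4802 = 2·17²/4802 = 0.1204.

0.120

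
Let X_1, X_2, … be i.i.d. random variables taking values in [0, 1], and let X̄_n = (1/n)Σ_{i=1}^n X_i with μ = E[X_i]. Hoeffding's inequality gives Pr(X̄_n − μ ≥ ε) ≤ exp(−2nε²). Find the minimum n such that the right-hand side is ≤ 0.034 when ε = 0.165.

Require exp(−2nε²) ≤ 0.034, i.e. 2nε² ≥ ln(1/0.034) = 3.381395.
So n ≥ 3.381395 / (2·0.165²) = 62.101.
The smallest integer n is 63.

63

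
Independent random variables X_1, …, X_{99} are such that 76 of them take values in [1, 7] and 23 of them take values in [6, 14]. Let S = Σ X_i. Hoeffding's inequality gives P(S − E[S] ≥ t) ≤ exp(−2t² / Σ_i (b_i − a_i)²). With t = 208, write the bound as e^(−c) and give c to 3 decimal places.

Σ(b_i − a_i)² = 76·6² + 23·8² = 4208.
c = 2t² / 4208 = 2·208² / 4208 = 20.5627.

20.563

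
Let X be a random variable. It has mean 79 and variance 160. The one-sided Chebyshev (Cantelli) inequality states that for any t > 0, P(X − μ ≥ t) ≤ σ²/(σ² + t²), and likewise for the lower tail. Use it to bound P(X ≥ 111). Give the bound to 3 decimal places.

Here σ² = 160 and t = 32, so σ² + t² = 1184.
Cantelli's bound: 160/1184 = 0.1351.

0.135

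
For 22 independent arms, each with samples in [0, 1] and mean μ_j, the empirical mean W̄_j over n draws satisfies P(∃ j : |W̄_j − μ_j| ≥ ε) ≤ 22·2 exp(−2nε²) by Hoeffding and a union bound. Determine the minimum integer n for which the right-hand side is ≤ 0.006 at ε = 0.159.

177

Need 2·22·exp(−2nε²) ≤ 0.006, i.e. exp(−2nε²) ≤ 0.006/44.
So 2nε² ≥ ln(44/0.006) = 8.900185.
Hence n ≥ 8.900185/(2·0.159²) = 176.025.
The smallest integer n is 177.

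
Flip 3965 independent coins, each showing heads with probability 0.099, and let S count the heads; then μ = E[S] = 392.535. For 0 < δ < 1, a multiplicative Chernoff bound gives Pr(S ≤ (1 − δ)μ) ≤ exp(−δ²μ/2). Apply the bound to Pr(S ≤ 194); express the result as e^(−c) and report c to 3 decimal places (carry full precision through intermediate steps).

50.207

Write 194 = (1 − δ)μ, so δ = 1 − 194/392.535 = 0.5057766…
Then the exponent is δ²μ/2 = (μ − 194)²/(2μ) = 50.207174.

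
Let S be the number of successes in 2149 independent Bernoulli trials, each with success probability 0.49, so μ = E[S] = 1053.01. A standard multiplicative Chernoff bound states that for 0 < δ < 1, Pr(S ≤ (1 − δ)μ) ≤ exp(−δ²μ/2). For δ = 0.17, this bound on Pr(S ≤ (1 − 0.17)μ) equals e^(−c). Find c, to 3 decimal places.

15.216

c = δ²μ/2 = 0.17²·1053.01/2 = 15.2160.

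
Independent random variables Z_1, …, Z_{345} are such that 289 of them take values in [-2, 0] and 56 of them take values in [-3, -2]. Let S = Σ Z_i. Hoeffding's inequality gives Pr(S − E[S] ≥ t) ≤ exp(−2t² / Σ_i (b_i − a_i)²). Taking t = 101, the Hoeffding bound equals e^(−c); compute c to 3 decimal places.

Σ(b_i − a_i)² = 289·2² + 56·1² = 1212.
c = 2t² / 1212 = 2·101² / 1212 = 16.8333.

16.833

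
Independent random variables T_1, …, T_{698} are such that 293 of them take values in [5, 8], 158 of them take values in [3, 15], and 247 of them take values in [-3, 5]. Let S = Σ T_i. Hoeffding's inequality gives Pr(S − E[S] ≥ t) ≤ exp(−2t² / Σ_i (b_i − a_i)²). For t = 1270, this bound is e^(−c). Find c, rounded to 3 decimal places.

78.302

Σ(b_i − a_i)² = 293·3² + 158·12² + 247·8² = 41197.
c = 2t² / 41197 = 2·1270² / 41197 = 78.3018.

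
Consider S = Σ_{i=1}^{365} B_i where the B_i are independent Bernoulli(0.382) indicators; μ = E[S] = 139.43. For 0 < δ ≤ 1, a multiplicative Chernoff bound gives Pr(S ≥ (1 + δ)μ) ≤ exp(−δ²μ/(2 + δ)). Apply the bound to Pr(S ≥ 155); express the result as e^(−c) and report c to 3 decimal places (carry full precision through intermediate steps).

Write 155 = (1 + δ)μ, so δ = 155/139.43 − 1 = 0.1116689…
Then the exponent is δ²μ/(2 + δ) = (155 − μ)² / (μ·(2 + δ)) = 0.823370.

0.823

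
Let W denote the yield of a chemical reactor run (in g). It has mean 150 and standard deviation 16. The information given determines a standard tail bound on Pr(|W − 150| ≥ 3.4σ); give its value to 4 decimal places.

0.0865

Mean and variance are known, so Chebyshev's inequality applies.
Chebyshev: Pr(|W − μ| ≥ t) ≤ Var(W)/t².
Var(W) = σ² = 16² = 256.
t = 3.4·16 = 54.4.
Bound = 256 / 2959.36 = 0.0865.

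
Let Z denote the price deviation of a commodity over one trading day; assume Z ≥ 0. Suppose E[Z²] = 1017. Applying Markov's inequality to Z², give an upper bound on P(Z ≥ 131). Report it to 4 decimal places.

Since Z ≥ 0, the event {Z ≥ 131} is the same as {Z² ≥ 17161}.
Markov's inequality applied to Z² gives P(Z² ≥ 17161) ≤ E[Z²]/17161 = 1017/17161 = 0.0593.

0.0593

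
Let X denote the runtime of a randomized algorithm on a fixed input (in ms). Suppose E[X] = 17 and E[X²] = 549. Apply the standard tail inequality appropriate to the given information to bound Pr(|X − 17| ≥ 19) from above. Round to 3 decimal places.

0.720

The first two moments determine the variance, so Chebyshev's inequality is the sharpest standard bound available.
Var(X) = E[X²] − (E[X])² = 549 − 289 = 260.
Chebyshev's inequality: Pr(|X − μ| ≥ t) ≤ Var(X)/t² = 260/361 = 0.7202.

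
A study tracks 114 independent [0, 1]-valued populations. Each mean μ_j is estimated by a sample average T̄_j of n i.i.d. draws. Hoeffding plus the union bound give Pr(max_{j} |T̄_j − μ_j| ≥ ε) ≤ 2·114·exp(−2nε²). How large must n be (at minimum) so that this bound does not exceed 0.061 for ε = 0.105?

Need 2·114·exp(−2nε²) ≤ 0.061, i.e. exp(−2nε²) ≤ 0.061/228.
So 2nε² ≥ ln(228/0.061) = 8.226227.
Hence n ≥ 8.226227/(2·0.105²) = 373.072.
The smallest integer n is 374.

374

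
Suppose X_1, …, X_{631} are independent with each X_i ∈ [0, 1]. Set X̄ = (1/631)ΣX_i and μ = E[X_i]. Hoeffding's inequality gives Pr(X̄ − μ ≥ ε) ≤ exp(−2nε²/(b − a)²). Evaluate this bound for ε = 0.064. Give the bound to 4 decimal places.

Exponent: 2nε²/(b − a)² = 2·631·0.064² / 1² = 5.16915.
Bound = exp(−5.16915) = 0.00569.

0.0057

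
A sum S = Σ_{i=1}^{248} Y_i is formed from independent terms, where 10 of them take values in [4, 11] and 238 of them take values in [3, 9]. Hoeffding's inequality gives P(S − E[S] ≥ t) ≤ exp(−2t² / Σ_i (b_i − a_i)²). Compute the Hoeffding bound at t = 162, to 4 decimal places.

Σ(b_i − a_i)² = 10·7² + 238·6² = 9058.
Exponent = 2·162² / 9058 = 5.79466.
Bound = exp(−5.79466) = 0.00304.

0.0030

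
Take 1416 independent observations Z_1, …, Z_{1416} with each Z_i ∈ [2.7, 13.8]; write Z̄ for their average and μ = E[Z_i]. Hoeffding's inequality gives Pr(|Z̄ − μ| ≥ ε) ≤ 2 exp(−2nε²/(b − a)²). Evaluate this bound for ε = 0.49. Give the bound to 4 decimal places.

0.0080

Exponent: 2nε²/(b − a)² = 2·1416·0.49² / 11.1² = 5.51873.
Bound = 2·exp(−5.51873) = 0.00802.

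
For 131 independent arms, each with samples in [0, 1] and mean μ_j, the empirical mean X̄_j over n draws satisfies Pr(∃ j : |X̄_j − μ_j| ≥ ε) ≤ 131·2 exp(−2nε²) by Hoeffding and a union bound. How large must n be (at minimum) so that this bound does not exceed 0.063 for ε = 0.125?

267

Need 2·131·exp(−2nε²) ≤ 0.063, i.e. exp(−2nε²) ≤ 0.063/262.
So 2nε² ≥ ln(262/0.063) = 8.332965.
Hence n ≥ 8.332965/(2·0.125²) = 266.655.
The smallest integer n is 267.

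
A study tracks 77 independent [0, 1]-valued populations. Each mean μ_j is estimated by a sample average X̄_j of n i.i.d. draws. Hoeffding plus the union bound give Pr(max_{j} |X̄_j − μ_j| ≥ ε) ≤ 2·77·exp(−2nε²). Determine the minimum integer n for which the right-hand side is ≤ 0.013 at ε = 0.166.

Need 2·77·exp(−2nε²) ≤ 0.013, i.e. exp(−2nε²) ≤ 0.013/154.
So 2nε² ≥ ln(154/0.013) = 9.379759.
Hence n ≥ 9.379759/(2·0.166²) = 170.194.
The smallest integer n is 171.

171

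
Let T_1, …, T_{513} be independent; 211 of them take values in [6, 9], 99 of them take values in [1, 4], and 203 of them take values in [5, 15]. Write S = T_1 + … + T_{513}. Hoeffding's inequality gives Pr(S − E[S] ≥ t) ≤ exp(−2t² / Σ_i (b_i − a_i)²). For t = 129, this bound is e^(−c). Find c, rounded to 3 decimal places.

1.441

Σ(b_i − a_i)² = 211·3² + 99·3² + 203·10² = 23090.
c = 2t² / 23090 = 2·129² / 23090 = 1.4414.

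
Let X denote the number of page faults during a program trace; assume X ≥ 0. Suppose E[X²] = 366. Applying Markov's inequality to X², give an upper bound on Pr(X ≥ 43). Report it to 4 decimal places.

0.1979

Since X ≥ 0, the event {X ≥ 43} is the same as {X² ≥ 1849}.
Markov's inequality applied to X² gives Pr(X² ≥ 1849) ≤ E[X²]/1849 = 366/1849 = 0.1979.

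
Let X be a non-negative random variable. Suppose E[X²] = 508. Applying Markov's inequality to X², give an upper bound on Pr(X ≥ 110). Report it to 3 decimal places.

Since X ≥ 0, the event {X ≥ 110} is the same as {X² ≥ 12100}.
Markov's inequality applied to X² gives Pr(X² ≥ 12100) ≤ E[X²]/12100 = 508/12100 = 0.0420.

0.042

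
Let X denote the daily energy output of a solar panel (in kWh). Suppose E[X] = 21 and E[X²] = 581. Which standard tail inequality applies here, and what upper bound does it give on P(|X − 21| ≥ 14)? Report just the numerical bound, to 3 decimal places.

The first two moments determine the variance, so Chebyshev's inequality is the sharpest standard bound available.
Var(X) = E[X²] − (E[X])² = 581 − 441 = 140.
Chebyshev's inequality: P(|X − μ| ≥ t) ≤ Var(X)/t² = 140/196 = 0.7143.

0.714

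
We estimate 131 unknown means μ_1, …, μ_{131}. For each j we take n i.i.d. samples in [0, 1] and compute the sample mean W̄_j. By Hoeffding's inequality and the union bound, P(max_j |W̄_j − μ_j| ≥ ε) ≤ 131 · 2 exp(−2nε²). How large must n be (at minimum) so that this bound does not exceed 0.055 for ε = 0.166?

Need 2·131·exp(−2nε²) ≤ 0.055, i.e. exp(−2nε²) ≤ 0.055/262.
So 2nε² ≥ ln(262/0.055) = 8.468767.
Hence n ≥ 8.468767/(2·0.166²) = 153.665.
The smallest integer n is 154.

154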